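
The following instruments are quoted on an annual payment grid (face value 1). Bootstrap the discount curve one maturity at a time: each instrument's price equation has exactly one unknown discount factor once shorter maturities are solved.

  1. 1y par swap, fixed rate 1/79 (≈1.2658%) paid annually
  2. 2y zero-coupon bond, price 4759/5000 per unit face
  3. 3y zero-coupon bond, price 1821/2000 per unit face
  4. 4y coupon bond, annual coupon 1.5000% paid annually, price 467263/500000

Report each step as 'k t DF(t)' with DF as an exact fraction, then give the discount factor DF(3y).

1 1 79/80
2 2 4759/5000
3 3 1821/2000
4 4 4393/5000
DF(3y) = 1821/2000 ≈ 0.910500

step 1 [1y] swap r/1=1/79: DF=(1 − 1/79·(0))/(1+1/79) = 79/80 ≈ 0.987500
step 2 [2y] zero: DF = P = 4759/5000 ≈ 0.951800
step 3 [3y] zero: DF = P = 1821/2000 ≈ 0.910500
step 4 [4y] bond c/1=3/200: DF=(467263/500000 − 3/200·(0.987500+0.951800+0.910500))/(1+3/200) = 4393/5000 ≈ 0.878600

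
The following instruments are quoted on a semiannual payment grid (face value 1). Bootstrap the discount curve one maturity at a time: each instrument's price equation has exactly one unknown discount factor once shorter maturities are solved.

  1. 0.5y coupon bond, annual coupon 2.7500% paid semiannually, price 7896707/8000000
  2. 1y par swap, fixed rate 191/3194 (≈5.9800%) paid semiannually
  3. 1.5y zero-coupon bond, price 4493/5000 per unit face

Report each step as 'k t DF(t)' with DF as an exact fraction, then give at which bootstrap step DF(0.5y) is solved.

step 1 [0.5y] bond c/2=11/800: DF=(7896707/8000000 − 11/800·(0))/(1+11/800) = 9737/10000 ≈ 0.973700
step 2 [1y] swap r/2=191/6388: DF=(1 − 191/6388·(0.973700))/(1+191/6388) = 9427/10000 ≈ 0.942700
step 3 [1.5y] zero: DF = P = 4493/5000 ≈ 0.898600

1 1/2 9737/10000
2 1 9427/10000
3 3/2 4493/5000
DF(0.5y) is solved at step 1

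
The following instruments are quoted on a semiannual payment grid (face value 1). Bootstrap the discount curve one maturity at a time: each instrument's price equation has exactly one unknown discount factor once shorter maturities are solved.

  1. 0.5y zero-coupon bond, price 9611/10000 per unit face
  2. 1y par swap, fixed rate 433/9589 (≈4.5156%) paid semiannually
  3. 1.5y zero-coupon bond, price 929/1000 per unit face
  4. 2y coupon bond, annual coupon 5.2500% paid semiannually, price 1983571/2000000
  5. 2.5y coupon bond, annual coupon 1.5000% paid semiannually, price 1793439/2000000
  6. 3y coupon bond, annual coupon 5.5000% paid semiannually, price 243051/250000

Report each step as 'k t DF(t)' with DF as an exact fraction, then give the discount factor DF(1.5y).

step 1 [0.5y] zero: DF = P = 9611/10000 ≈ 0.961100
step 2 [1y] swap r/2=433/19178: DF=(1 − 433/19178·(0.961100))/(1+433/19178) = 9567/10000 ≈ 0.956700
step 3 [1.5y] zero: DF = P = 929/1000 ≈ 0.929000
step 4 [2y] bond c/2=21/800: DF=(1983571/2000000 − 21/800·(0.961100+0.956700+0.929000))/(1+21/800) = 1117/1250 ≈ 0.893600
step 5 [2.5y] bond c/2=3/400: DF=(1793439/2000000 − 3/400·(0.961100+0.956700+0.929000+0.893600))/(1+3/400) = 4311/5000 ≈ 0.862200
step 6 [3y] bond c/2=11/400: DF=(243051/250000 − 11/400·(0.961100+0.956700+0.929000+0.893600+0.862200))/(1+11/400) = 823/1000 ≈ 0.823000

1 1/2 9611/10000
2 1 9567/10000
3 3/2 929/1000
4 2 1117/1250
5 5/2 4311/5000
6 3 823/1000
DF(1.5y) = 929/1000 ≈ 0.929000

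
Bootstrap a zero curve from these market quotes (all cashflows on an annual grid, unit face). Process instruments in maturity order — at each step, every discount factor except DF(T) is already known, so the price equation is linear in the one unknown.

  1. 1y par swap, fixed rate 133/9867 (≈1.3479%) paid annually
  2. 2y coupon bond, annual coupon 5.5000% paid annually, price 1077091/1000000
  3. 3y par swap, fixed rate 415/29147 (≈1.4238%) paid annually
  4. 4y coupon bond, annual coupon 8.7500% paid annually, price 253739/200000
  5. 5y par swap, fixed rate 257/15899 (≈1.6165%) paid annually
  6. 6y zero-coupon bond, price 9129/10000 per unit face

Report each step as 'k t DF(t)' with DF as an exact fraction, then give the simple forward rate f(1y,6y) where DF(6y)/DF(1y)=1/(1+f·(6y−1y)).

step 1 [1y] swap r/1=133/9867: DF=(1 − 133/9867·(0))/(1+133/9867) = 9867/10000 ≈ 0.986700
step 2 [2y] bond c/1=11/200: DF=(1077091/1000000 − 11/200·(0.986700))/(1+11/200) = 1939/2000 ≈ 0.969500
step 3 [3y] swap r/1=415/29147: DF=(1 − 415/29147·(0.986700+0.969500))/(1+415/29147) = 1917/2000 ≈ 0.958500
step 4 [4y] bond c/1=7/80: DF=(253739/200000 − 7/80·(0.986700+0.969500+0.958500))/(1+7/80) = 9321/10000 ≈ 0.932100
step 5 [5y] swap r/1=257/15899: DF=(1 − 257/15899·(0.986700+0.969500+0.958500+0.932100))/(1+257/15899) = 9229/10000 ≈ 0.922900
step 6 [6y] zero: DF = P = 9129/10000 ≈ 0.912900

1 1 9867/10000
2 2 1939/2000
3 3 1917/2000
4 4 9321/10000
5 5 9229/10000
6 6 9129/10000
f(1y,6y) = ((9867/10000)/(9129/10000) − 1)/(5) = 246/15215 ≈ 1.6168%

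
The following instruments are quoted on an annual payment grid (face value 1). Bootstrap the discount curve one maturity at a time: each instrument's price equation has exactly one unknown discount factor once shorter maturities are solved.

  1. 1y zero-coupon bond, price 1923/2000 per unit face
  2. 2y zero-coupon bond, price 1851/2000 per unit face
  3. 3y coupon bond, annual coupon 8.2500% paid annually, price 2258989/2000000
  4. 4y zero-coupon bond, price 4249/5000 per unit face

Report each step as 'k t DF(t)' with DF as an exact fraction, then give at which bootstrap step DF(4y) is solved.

1 1 1923/2000
2 2 1851/2000
3 3 2249/2500
4 4 4249/5000
DF(4y) is solved at step 4

step 1 [1y] zero: DF = P = 1923/2000 ≈ 0.961500
step 2 [2y] zero: DF = P = 1851/2000 ≈ 0.925500
step 3 [3y] bond c/1=33/400: DF=(2258989/2000000 − 33/400·(0.961500+0.925500))/(1+33/400) = 2249/2500 ≈ 0.899600
step 4 [4y] zero: DF = P = 4249/5000 ≈ 0.849800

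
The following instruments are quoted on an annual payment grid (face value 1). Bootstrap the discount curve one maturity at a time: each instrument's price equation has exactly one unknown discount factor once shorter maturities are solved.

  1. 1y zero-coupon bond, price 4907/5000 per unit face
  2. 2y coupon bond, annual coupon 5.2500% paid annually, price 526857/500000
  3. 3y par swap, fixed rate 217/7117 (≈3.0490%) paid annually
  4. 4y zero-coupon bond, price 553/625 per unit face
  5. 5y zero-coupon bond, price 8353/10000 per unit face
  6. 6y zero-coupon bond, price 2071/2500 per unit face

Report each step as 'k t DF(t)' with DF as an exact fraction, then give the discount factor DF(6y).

1 1 4907/5000
2 2 4761/5000
3 3 2283/2500
4 4 553/625
5 5 8353/10000
6 6 2071/2500
DF(6y) = 2071/2500 ≈ 0.828400

step 1 [1y] zero: DF = P = 4907/5000 ≈ 0.981400
step 2 [2y] bond c/1=21/400: DF=(526857/500000 − 21/400·(0.981400))/(1+21/400) = 4761/5000 ≈ 0.952200
step 3 [3y] swap r/1=217/7117: DF=(1 − 217/7117·(0.981400+0.952200))/(1+217/7117) = 2283/2500 ≈ 0.913200
step 4 [4y] zero: DF = P = 553/625 ≈ 0.884800
step 5 [5y] zero: DF = P = 8353/10000 ≈ 0.835300
step 6 [6y] zero: DF = P = 2071/2500 ≈ 0.828400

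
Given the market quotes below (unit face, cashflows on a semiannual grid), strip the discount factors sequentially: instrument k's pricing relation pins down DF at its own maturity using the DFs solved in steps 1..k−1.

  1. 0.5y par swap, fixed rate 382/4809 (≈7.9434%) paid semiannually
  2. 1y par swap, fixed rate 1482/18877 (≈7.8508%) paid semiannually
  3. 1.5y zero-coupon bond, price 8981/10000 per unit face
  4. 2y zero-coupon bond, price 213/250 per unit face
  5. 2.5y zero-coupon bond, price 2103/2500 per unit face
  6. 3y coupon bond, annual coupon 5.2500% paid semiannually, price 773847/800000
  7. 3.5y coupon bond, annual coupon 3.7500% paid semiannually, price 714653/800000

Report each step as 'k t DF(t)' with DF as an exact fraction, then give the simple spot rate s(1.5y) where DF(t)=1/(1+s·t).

step 1 [0.5y] swap r/2=191/4809: DF=(1 − 191/4809·(0))/(1+191/4809) = 4809/5000 ≈ 0.961800
step 2 [1y] swap r/2=741/18877: DF=(1 − 741/18877·(0.961800))/(1+741/18877) = 9259/10000 ≈ 0.925900
step 3 [1.5y] zero: DF = P = 8981/10000 ≈ 0.898100
step 4 [2y] zero: DF = P = 213/250 ≈ 0.852000
step 5 [2.5y] zero: DF = P = 2103/2500 ≈ 0.841200
step 6 [3y] bond c/2=21/800: DF=(773847/800000 − 21/800·(0.961800+0.925900+0.898100+0.852000+0.841200))/(1+21/800) = 207/250 ≈ 0.828000
step 7 [3.5y] bond c/2=3/160: DF=(714653/800000 − 3/160·(0.961800+0.925900+0.898100+0.852000+0.841200+0.828000))/(1+3/160) = 487/625 ≈ 0.779200

1 1/2 4809/5000
2 1 9259/10000
3 3/2 8981/10000
4 2 213/250
5 5/2 2103/2500
6 3 207/250
7 7/2 487/625
s(1.5y) = (1/(8981/10000) − 1)/(3/2) = 2038/26943 ≈ 7.5641%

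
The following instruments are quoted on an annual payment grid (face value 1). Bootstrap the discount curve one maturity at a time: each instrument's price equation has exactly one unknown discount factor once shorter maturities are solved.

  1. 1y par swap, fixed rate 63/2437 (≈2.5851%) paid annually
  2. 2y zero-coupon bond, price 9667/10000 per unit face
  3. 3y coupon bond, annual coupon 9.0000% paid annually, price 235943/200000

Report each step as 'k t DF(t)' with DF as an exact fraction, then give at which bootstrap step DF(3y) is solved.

step 1 [1y] swap r/1=63/2437: DF=(1 − 63/2437·(0))/(1+63/2437) = 2437/2500 ≈ 0.974800
step 2 [2y] zero: DF = P = 9667/10000 ≈ 0.966700
step 3 [3y] bond c/1=9/100: DF=(235943/200000 − 9/100·(0.974800+0.966700))/(1+9/100) = 461/500 ≈ 0.922000

1 1 2437/2500
2 2 9667/10000
3 3 461/500
DF(3y) is solved at step 3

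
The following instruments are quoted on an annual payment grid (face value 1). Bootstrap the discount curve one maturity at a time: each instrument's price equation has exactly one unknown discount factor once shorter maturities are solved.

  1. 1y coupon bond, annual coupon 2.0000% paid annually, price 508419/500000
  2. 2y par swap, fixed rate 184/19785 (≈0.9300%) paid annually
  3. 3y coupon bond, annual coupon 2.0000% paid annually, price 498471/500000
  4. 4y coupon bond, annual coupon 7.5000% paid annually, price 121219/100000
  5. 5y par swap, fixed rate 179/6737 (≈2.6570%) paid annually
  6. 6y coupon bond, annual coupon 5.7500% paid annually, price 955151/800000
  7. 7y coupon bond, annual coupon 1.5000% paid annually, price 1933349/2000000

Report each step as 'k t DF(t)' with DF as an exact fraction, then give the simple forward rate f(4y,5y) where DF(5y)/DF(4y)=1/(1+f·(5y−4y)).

1 1 9969/10000
2 2 1227/1250
3 3 4693/5000
4 4 9241/10000
5 5 8747/10000
6 6 4363/5000
7 7 4349/5000
f(4y,5y) = ((9241/10000)/(8747/10000) − 1)/(1) = 494/8747 ≈ 5.6477%

step 1 [1y] bond c/1=1/50: DF=(508419/500000 − 1/50·(0))/(1+1/50) = 9969/10000 ≈ 0.996900
step 2 [2y] swap r/1=184/19785: DF=(1 − 184/19785·(0.996900))/(1+184/19785) = 1227/1250 ≈ 0.981600
step 3 [3y] bond c/1=1/50: DF=(498471/500000 − 1/50·(0.996900+0.981600))/(1+1/50) = 4693/5000 ≈ 0.938600
step 4 [4y] bond c/1=3/40: DF=(121219/100000 − 3/40·(0.996900+0.981600+0.938600))/(1+3/40) = 9241/10000 ≈ 0.924100
step 5 [5y] swap r/1=179/6737: DF=(1 − 179/6737·(0.996900+0.981600+0.938600+0.924100))/(1+179/6737) = 8747/10000 ≈ 0.874700
step 6 [6y] bond c/1=23/400: DF=(955151/800000 − 23/400·(0.996900+0.981600+0.938600+0.924100+0.874700))/(1+23/400) = 4363/5000 ≈ 0.872600
step 7 [7y] bond c/1=3/200: DF=(1933349/2000000 − 3/200·(0.996900+0.981600+0.938600+0.924100+0.874700+0.872600))/(1+3/200) = 4349/5000 ≈ 0.869800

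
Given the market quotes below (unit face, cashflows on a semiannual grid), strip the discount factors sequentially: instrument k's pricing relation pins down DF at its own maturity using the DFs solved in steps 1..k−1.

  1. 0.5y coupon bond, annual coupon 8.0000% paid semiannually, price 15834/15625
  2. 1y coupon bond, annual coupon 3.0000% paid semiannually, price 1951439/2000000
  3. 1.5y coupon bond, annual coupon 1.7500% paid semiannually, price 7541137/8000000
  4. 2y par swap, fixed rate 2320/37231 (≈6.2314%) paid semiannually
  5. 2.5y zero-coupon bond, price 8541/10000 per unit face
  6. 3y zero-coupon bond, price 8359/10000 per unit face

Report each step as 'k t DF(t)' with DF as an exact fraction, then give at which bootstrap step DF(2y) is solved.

1 1/2 609/625
2 1 9469/10000
3 3/2 4589/5000
4 2 221/250
5 5/2 8541/10000
6 3 8359/10000
DF(2y) is solved at step 4

step 1 [0.5y] bond c/2=1/25: DF=(15834/15625 − 1/25·(0))/(1+1/25) = 609/625 ≈ 0.974400
step 2 [1y] bond c/2=3/200: DF=(1951439/2000000 − 3/200·(0.974400))/(1+3/200) = 9469/10000 ≈ 0.946900
step 3 [1.5y] bond c/2=7/800: DF=(7541137/8000000 − 7/800·(0.974400+0.946900))/(1+7/800) = 4589/5000 ≈ 0.917800
step 4 [2y] swap r/2=1160/37231: DF=(1 − 1160/37231·(0.974400+0.946900+0.917800))/(1+1160/37231) = 221/250 ≈ 0.884000
step 5 [2.5y] zero: DF = P = 8541/10000 ≈ 0.854100
step 6 [3y] zero: DF = P = 8359/10000 ≈ 0.835900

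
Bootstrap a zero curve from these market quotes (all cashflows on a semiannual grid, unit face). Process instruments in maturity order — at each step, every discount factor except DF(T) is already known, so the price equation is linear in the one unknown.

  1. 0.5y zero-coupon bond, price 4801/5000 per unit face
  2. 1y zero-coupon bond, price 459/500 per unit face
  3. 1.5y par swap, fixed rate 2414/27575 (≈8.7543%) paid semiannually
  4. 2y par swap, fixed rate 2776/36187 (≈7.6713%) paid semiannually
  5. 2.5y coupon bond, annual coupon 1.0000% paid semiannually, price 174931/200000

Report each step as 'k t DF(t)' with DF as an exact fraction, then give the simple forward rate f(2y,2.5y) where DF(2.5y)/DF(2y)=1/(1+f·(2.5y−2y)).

step 1 [0.5y] zero: DF = P = 4801/5000 ≈ 0.960200
step 2 [1y] zero: DF = P = 459/500 ≈ 0.918000
step 3 [1.5y] swap r/2=1207/27575: DF=(1 − 1207/27575·(0.960200+0.918000))/(1+1207/27575) = 8793/10000 ≈ 0.879300
step 4 [2y] swap r/2=1388/36187: DF=(1 − 1388/36187·(0.960200+0.918000+0.879300))/(1+1388/36187) = 2153/2500 ≈ 0.861200
step 5 [2.5y] bond c/2=1/200: DF=(174931/200000 − 1/200·(0.960200+0.918000+0.879300+0.861200))/(1+1/200) = 8523/10000 ≈ 0.852300

1 1/2 4801/5000
2 1 459/500
3 3/2 8793/10000
4 2 2153/2500
5 5/2 8523/10000
f(2y,2.5y) = ((2153/2500)/(8523/10000) − 1)/(1/2) = 178/8523 ≈ 2.0885%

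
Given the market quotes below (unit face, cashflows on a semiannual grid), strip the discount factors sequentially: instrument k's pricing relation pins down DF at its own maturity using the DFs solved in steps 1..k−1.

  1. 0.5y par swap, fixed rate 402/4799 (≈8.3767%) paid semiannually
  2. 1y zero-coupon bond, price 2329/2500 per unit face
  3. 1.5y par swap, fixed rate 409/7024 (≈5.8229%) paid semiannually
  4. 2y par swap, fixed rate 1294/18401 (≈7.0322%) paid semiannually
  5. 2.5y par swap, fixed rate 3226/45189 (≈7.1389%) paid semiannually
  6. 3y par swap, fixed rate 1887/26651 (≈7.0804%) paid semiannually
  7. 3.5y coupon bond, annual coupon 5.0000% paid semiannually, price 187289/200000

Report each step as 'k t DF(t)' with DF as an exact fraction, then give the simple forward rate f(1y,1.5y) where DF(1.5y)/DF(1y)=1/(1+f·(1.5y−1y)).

1 1/2 4799/5000
2 1 2329/2500
3 3/2 4591/5000
4 2 4353/5000
5 5/2 8387/10000
6 3 8113/10000
7 7/2 1959/2500
f(1y,1.5y) = ((2329/2500)/(4591/5000) − 1)/(1/2) = 134/4591 ≈ 2.9188%

step 1 [0.5y] swap r/2=201/4799: DF=(1 − 201/4799·(0))/(1+201/4799) = 4799/5000 ≈ 0.959800
step 2 [1y] zero: DF = P = 2329/2500 ≈ 0.931600
step 3 [1.5y] swap r/2=409/14048: DF=(1 − 409/14048·(0.959800+0.931600))/(1+409/14048) = 4591/5000 ≈ 0.918200
step 4 [2y] swap r/2=647/18401: DF=(1 − 647/18401·(0.959800+0.931600+0.918200))/(1+647/18401) = 4353/5000 ≈ 0.870600
step 5 [2.5y] swap r/2=1613/45189: DF=(1 − 1613/45189·(0.959800+0.931600+0.918200+0.870600))/(1+1613/45189) = 8387/10000 ≈ 0.838700
step 6 [3y] swap r/2=1887/53302: DF=(1 − 1887/53302·(0.959800+0.931600+0.918200+0.870600+0.838700))/(1+1887/53302) = 8113/10000 ≈ 0.811300
step 7 [3.5y] bond c/2=1/40: DF=(187289/200000 − 1/40·(0.959800+0.931600+0.918200+0.870600+0.838700+0.811300))/(1+1/40) = 1959/2500 ≈ 0.783600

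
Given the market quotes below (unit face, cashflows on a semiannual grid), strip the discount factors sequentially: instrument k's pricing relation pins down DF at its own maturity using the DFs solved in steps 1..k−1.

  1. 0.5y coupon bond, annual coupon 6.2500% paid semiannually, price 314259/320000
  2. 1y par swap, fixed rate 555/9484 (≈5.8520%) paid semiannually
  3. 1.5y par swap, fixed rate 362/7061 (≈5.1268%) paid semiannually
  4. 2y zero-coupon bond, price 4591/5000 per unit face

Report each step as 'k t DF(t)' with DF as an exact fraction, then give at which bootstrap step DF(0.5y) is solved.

1 1/2 9523/10000
2 1 1889/2000
3 3/2 2319/2500
4 2 4591/5000
DF(0.5y) is solved at step 1

step 1 [0.5y] bond c/2=1/32: DF=(314259/320000 − 1/32·(0))/(1+1/32) = 9523/10000 ≈ 0.952300
step 2 [1y] swap r/2=555/18968: DF=(1 − 555/18968·(0.952300))/(1+555/18968) = 1889/2000 ≈ 0.944500
step 3 [1.5y] swap r/2=181/7061: DF=(1 − 181/7061·(0.952300+0.944500))/(1+181/7061) = 2319/2500 ≈ 0.927600
step 4 [2y] zero: DF = P = 4591/5000 ≈ 0.918200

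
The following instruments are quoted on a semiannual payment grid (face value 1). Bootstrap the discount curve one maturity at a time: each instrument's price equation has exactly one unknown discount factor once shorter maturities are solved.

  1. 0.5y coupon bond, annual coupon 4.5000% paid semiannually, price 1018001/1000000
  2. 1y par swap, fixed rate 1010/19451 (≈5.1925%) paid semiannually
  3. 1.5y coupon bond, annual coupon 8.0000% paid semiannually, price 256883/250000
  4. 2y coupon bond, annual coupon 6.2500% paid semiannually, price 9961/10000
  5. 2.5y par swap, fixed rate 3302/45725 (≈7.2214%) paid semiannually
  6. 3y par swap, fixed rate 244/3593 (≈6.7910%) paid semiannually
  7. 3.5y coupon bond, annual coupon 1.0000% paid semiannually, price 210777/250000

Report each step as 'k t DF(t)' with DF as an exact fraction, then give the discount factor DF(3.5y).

step 1 [0.5y] bond c/2=9/400: DF=(1018001/1000000 − 9/400·(0))/(1+9/400) = 2489/2500 ≈ 0.995600
step 2 [1y] swap r/2=505/19451: DF=(1 − 505/19451·(0.995600))/(1+505/19451) = 1899/2000 ≈ 0.949500
step 3 [1.5y] bond c/2=1/25: DF=(256883/250000 − 1/25·(0.995600+0.949500))/(1+1/25) = 2283/2500 ≈ 0.913200
step 4 [2y] bond c/2=1/32: DF=(9961/10000 − 1/32·(0.995600+0.949500+0.913200))/(1+1/32) = 8793/10000 ≈ 0.879300
step 5 [2.5y] swap r/2=1651/45725: DF=(1 − 1651/45725·(0.995600+0.949500+0.913200+0.879300))/(1+1651/45725) = 8349/10000 ≈ 0.834900
step 6 [3y] swap r/2=122/3593: DF=(1 − 122/3593·(0.995600+0.949500+0.913200+0.879300+0.834900))/(1+122/3593) = 817/1000 ≈ 0.817000
step 7 [3.5y] bond c/2=1/200: DF=(210777/250000 − 1/200·(0.995600+0.949500+0.913200+0.879300+0.834900+0.817000))/(1+1/200) = 8121/10000 ≈ 0.812100

1 1/2 2489/2500
2 1 1899/2000
3 3/2 2283/2500
4 2 8793/10000
5 5/2 8349/10000
6 3 817/1000
7 7/2 8121/10000
DF(3.5y) = 8121/10000 ≈ 0.812100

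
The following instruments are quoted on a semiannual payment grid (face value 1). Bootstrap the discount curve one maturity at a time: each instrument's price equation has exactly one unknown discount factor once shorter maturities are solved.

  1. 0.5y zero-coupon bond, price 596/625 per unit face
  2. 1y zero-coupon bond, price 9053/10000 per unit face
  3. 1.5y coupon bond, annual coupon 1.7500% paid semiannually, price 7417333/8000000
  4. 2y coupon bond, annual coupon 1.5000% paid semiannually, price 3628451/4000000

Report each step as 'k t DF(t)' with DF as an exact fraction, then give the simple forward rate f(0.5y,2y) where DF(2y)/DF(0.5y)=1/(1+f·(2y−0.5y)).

step 1 [0.5y] zero: DF = P = 596/625 ≈ 0.953600
step 2 [1y] zero: DF = P = 9053/10000 ≈ 0.905300
step 3 [1.5y] bond c/2=7/800: DF=(7417333/8000000 − 7/800·(0.953600+0.905300))/(1+7/800) = 903/1000 ≈ 0.903000
step 4 [2y] bond c/2=3/400: DF=(3628451/4000000 − 3/400·(0.953600+0.905300+0.903000))/(1+3/400) = 4399/5000 ≈ 0.879800

1 1/2 596/625
2 1 9053/10000
3 3/2 903/1000
4 2 4399/5000
f(0.5y,2y) = ((596/625)/(4399/5000) − 1)/(3/2) = 246/4399 ≈ 5.5922%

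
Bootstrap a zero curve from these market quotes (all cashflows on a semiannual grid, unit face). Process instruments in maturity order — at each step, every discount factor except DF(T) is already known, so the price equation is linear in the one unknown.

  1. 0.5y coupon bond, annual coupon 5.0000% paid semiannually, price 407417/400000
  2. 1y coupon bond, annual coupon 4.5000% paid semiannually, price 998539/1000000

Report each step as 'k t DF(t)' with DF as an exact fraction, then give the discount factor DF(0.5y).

1 1/2 9937/10000
2 1 9547/10000
DF(0.5y) = 9937/10000 ≈ 0.993700

step 1 [0.5y] bond c/2=1/40: DF=(407417/400000 − 1/40·(0))/(1+1/40) = 9937/10000 ≈ 0.993700
step 2 [1y] bond c/2=9/400: DF=(998539/1000000 − 9/400·(0.993700))/(1+9/400) = 9547/10000 ≈ 0.954700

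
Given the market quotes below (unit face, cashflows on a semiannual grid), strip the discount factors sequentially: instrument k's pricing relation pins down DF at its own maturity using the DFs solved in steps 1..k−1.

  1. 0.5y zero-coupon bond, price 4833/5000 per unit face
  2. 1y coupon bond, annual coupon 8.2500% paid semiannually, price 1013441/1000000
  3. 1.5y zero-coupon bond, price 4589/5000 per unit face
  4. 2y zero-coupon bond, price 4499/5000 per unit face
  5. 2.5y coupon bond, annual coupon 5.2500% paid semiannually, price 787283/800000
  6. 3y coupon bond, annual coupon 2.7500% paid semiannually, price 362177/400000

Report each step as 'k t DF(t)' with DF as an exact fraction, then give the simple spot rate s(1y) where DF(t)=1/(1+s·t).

1 1/2 4833/5000
2 1 187/200
3 3/2 4589/5000
4 2 4499/5000
5 5/2 4319/5000
6 3 831/1000
s(1y) = (1/(187/200) − 1)/(1) = 13/187 ≈ 6.9519%

step 1 [0.5y] zero: DF = P = 4833/5000 ≈ 0.966600
step 2 [1y] bond c/2=33/800: DF=(1013441/1000000 − 33/800·(0.966600))/(1+33/800) = 187/200 ≈ 0.935000
step 3 [1.5y] zero: DF = P = 4589/5000 ≈ 0.917800
step 4 [2y] zero: DF = P = 4499/5000 ≈ 0.899800
step 5 [2.5y] bond c/2=21/800: DF=(787283/800000 − 21/800·(0.966600+0.935000+0.917800+0.899800))/(1+21/800) = 4319/5000 ≈ 0.863800
step 6 [3y] bond c/2=11/800: DF=(362177/400000 − 11/800·(0.966600+0.935000+0.917800+0.899800+0.863800))/(1+11/800) = 831/1000 ≈ 0.831000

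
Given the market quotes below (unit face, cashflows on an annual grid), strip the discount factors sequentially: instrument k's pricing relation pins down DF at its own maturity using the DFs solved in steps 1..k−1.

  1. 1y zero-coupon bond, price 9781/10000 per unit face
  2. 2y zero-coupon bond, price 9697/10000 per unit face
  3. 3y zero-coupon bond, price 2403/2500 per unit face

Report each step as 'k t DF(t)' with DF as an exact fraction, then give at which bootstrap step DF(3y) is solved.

step 1 [1y] zero: DF = P = 9781/10000 ≈ 0.978100
step 2 [2y] zero: DF = P = 9697/10000 ≈ 0.969700
step 3 [3y] zero: DF = P = 2403/2500 ≈ 0.961200

1 1 9781/10000
2 2 9697/10000
3 3 2403/2500
DF(3y) is solved at step 3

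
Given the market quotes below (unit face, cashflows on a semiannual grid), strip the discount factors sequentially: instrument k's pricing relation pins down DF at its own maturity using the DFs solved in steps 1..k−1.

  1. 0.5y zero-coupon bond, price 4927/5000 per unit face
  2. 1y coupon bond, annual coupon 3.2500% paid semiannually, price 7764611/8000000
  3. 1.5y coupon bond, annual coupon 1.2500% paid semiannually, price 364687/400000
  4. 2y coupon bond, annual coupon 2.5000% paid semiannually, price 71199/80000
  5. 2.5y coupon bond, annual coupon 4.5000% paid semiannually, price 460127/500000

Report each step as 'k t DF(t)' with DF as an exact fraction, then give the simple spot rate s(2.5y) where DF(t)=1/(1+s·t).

step 1 [0.5y] zero: DF = P = 4927/5000 ≈ 0.985400
step 2 [1y] bond c/2=13/800: DF=(7764611/8000000 − 13/800·(0.985400))/(1+13/800) = 9393/10000 ≈ 0.939300
step 3 [1.5y] bond c/2=1/160: DF=(364687/400000 − 1/160·(0.985400+0.939300))/(1+1/160) = 8941/10000 ≈ 0.894100
step 4 [2y] bond c/2=1/80: DF=(71199/80000 − 1/80·(0.985400+0.939300+0.894100))/(1+1/80) = 4221/5000 ≈ 0.844200
step 5 [2.5y] bond c/2=9/400: DF=(460127/500000 − 9/400·(0.985400+0.939300+0.894100+0.844200))/(1+9/400) = 4097/5000 ≈ 0.819400

1 1/2 4927/5000
2 1 9393/10000
3 3/2 8941/10000
4 2 4221/5000
5 5/2 4097/5000
s(2.5y) = (1/(4097/5000) − 1)/(5/2) = 1806/20485 ≈ 8.8162%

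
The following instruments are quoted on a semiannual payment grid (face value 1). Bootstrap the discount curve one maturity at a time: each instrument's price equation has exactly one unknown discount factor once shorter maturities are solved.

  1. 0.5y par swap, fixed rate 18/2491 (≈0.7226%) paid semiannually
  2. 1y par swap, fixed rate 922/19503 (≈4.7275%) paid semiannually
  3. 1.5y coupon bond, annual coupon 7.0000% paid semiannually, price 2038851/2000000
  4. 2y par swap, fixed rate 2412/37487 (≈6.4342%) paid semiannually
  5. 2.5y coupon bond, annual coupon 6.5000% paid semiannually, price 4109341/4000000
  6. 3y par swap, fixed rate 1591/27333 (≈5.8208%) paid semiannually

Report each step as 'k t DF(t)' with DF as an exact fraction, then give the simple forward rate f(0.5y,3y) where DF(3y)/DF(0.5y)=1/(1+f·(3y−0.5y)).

step 1 [0.5y] swap r/2=9/2491: DF=(1 − 9/2491·(0))/(1+9/2491) = 2491/2500 ≈ 0.996400
step 2 [1y] swap r/2=461/19503: DF=(1 − 461/19503·(0.996400))/(1+461/19503) = 9539/10000 ≈ 0.953900
step 3 [1.5y] bond c/2=7/200: DF=(2038851/2000000 − 7/200·(0.996400+0.953900))/(1+7/200) = 919/1000 ≈ 0.919000
step 4 [2y] swap r/2=1206/37487: DF=(1 − 1206/37487·(0.996400+0.953900+0.919000))/(1+1206/37487) = 4397/5000 ≈ 0.879400
step 5 [2.5y] bond c/2=13/400: DF=(4109341/4000000 − 13/400·(0.996400+0.953900+0.919000+0.879400))/(1+13/400) = 877/1000 ≈ 0.877000
step 6 [3y] swap r/2=1591/54666: DF=(1 − 1591/54666·(0.996400+0.953900+0.919000+0.879400+0.877000))/(1+1591/54666) = 8409/10000 ≈ 0.840900

1 1/2 2491/2500
2 1 9539/10000
3 3/2 919/1000
4 2 4397/5000
5 5/2 877/1000
6 3 8409/10000
f(0.5y,3y) = ((2491/2500)/(8409/10000) − 1)/(5/2) = 622/8409 ≈ 7.3968%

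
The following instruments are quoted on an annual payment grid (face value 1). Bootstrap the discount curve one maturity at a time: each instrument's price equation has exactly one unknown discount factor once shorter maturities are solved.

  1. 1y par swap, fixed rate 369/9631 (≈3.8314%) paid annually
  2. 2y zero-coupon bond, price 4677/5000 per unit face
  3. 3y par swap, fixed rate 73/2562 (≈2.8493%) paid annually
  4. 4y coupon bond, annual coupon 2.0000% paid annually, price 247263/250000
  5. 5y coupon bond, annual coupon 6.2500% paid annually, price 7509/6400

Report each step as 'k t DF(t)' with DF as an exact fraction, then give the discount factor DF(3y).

step 1 [1y] swap r/1=369/9631: DF=(1 − 369/9631·(0))/(1+369/9631) = 9631/10000 ≈ 0.963100
step 2 [2y] zero: DF = P = 4677/5000 ≈ 0.935400
step 3 [3y] swap r/1=73/2562: DF=(1 − 73/2562·(0.963100+0.935400))/(1+73/2562) = 9197/10000 ≈ 0.919700
step 4 [4y] bond c/1=1/50: DF=(247263/250000 − 1/50·(0.963100+0.935400+0.919700))/(1+1/50) = 1143/1250 ≈ 0.914400
step 5 [5y] bond c/1=1/16: DF=(7509/6400 − 1/16·(0.963100+0.935400+0.919700+0.914400))/(1+1/16) = 8847/10000 ≈ 0.884700

1 1 9631/10000
2 2 4677/5000
3 3 9197/10000
4 4 1143/1250
5 5 8847/10000
DF(3y) = 9197/10000 ≈ 0.919700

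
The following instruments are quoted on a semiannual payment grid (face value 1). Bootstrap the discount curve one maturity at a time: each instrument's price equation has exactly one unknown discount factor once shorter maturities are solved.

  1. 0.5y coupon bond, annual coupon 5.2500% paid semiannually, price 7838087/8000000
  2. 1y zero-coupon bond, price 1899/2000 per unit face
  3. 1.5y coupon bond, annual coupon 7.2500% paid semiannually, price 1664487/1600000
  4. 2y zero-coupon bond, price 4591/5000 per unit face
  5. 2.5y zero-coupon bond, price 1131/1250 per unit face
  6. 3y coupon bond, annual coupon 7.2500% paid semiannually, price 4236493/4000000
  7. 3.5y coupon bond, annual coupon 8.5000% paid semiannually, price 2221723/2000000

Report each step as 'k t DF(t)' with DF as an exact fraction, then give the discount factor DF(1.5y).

step 1 [0.5y] bond c/2=21/800: DF=(7838087/8000000 − 21/800·(0))/(1+21/800) = 9547/10000 ≈ 0.954700
step 2 [1y] zero: DF = P = 1899/2000 ≈ 0.949500
step 3 [1.5y] bond c/2=29/800: DF=(1664487/1600000 − 29/800·(0.954700+0.949500))/(1+29/800) = 9373/10000 ≈ 0.937300
step 4 [2y] zero: DF = P = 4591/5000 ≈ 0.918200
step 5 [2.5y] zero: DF = P = 1131/1250 ≈ 0.904800
step 6 [3y] bond c/2=29/800: DF=(4236493/4000000 − 29/800·(0.954700+0.949500+0.937300+0.918200+0.904800))/(1+29/800) = 8589/10000 ≈ 0.858900
step 7 [3.5y] bond c/2=17/400: DF=(2221723/2000000 − 17/400·(0.954700+0.949500+0.937300+0.918200+0.904800+0.858900))/(1+17/400) = 2101/2500 ≈ 0.840400

1 1/2 9547/10000
2 1 1899/2000
3 3/2 9373/10000
4 2 4591/5000
5 5/2 1131/1250
6 3 8589/10000
7 7/2 2101/2500
DF(1.5y) = 9373/10000 ≈ 0.937300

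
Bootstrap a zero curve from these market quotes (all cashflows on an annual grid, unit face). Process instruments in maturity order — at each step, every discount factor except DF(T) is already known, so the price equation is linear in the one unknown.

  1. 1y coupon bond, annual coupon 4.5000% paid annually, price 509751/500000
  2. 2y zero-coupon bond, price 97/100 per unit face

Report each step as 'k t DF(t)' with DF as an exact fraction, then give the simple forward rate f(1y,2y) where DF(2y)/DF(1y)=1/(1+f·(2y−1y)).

1 1 2439/2500
2 2 97/100
f(1y,2y) = ((2439/2500)/(97/100) − 1)/(1) = 14/2425 ≈ 0.5773%

step 1 [1y] bond c/1=9/200: DF=(509751/500000 − 9/200·(0))/(1+9/200) = 2439/2500 ≈ 0.975600
step 2 [2y] zero: DF = P = 97/100 ≈ 0.970000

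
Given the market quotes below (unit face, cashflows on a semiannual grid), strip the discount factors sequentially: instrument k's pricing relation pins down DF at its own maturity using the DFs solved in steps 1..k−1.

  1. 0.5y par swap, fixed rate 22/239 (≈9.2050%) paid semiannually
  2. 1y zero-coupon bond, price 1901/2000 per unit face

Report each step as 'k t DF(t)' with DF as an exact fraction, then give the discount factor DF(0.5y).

1 1/2 239/250
2 1 1901/2000
DF(0.5y) = 239/250 ≈ 0.956000

step 1 [0.5y] swap r/2=11/239: DF=(1 − 11/239·(0))/(1+11/239) = 239/250 ≈ 0.956000
step 2 [1y] zero: DF = P = 1901/2000 ≈ 0.950500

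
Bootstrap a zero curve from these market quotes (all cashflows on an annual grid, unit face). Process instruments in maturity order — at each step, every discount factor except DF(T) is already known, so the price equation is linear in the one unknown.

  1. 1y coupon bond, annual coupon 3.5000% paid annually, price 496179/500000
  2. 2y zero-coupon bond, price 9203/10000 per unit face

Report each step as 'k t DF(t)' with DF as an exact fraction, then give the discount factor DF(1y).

step 1 [1y] bond c/1=7/200: DF=(496179/500000 − 7/200·(0))/(1+7/200) = 2397/2500 ≈ 0.958800
step 2 [2y] zero: DF = P = 9203/10000 ≈ 0.920300

1 1 2397/2500
2 2 9203/10000
DF(1y) = 2397/2500 ≈ 0.958800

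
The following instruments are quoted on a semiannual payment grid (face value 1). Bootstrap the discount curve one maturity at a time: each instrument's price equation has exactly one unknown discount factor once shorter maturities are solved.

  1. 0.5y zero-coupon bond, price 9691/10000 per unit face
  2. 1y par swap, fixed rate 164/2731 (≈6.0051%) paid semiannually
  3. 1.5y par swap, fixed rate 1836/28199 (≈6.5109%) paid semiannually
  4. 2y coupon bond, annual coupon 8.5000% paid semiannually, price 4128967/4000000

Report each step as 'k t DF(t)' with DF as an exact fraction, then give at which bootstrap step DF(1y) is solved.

step 1 [0.5y] zero: DF = P = 9691/10000 ≈ 0.969100
step 2 [1y] swap r/2=82/2731: DF=(1 − 82/2731·(0.969100))/(1+82/2731) = 4713/5000 ≈ 0.942600
step 3 [1.5y] swap r/2=918/28199: DF=(1 − 918/28199·(0.969100+0.942600))/(1+918/28199) = 4541/5000 ≈ 0.908200
step 4 [2y] bond c/2=17/400: DF=(4128967/4000000 − 17/400·(0.969100+0.942600+0.908200))/(1+17/400) = 547/625 ≈ 0.875200

1 1/2 9691/10000
2 1 4713/5000
3 3/2 4541/5000
4 2 547/625
DF(1y) is solved at step 2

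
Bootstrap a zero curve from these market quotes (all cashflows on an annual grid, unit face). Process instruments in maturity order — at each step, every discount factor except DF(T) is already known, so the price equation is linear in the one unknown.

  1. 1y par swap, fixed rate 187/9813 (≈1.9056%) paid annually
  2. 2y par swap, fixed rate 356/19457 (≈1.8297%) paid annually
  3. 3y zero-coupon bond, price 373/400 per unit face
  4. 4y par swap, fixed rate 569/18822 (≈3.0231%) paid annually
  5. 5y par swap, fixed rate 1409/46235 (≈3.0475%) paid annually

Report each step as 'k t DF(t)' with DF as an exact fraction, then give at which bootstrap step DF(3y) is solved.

1 1 9813/10000
2 2 2411/2500
3 3 373/400
4 4 4431/5000
5 5 8591/10000
DF(3y) is solved at step 3

step 1 [1y] swap r/1=187/9813: DF=(1 − 187/9813·(0))/(1+187/9813) = 9813/10000 ≈ 0.981300
step 2 [2y] swap r/1=356/19457: DF=(1 − 356/19457·(0.981300))/(1+356/19457) = 2411/2500 ≈ 0.964400
step 3 [3y] zero: DF = P = 373/400 ≈ 0.932500
step 4 [4y] swap r/1=569/18822: DF=(1 − 569/18822·(0.981300+0.964400+0.932500))/(1+569/18822) = 4431/5000 ≈ 0.886200
step 5 [5y] swap r/1=1409/46235: DF=(1 − 1409/46235·(0.981300+0.964400+0.932500+0.886200))/(1+1409/46235) = 8591/10000 ≈ 0.859100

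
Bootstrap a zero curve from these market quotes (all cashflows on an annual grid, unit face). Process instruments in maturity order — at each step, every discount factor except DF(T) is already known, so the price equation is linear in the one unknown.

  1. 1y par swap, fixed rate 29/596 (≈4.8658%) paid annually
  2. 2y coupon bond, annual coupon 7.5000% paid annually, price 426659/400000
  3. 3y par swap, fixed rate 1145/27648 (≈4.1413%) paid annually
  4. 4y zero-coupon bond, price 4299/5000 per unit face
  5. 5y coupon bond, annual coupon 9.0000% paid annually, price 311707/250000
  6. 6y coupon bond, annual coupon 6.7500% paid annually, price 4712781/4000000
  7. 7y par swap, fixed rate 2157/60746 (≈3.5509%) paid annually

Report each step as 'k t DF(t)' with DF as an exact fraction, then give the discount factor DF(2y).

step 1 [1y] swap r/1=29/596: DF=(1 − 29/596·(0))/(1+29/596) = 596/625 ≈ 0.953600
step 2 [2y] bond c/1=3/40: DF=(426659/400000 − 3/40·(0.953600))/(1+3/40) = 9257/10000 ≈ 0.925700
step 3 [3y] swap r/1=1145/27648: DF=(1 − 1145/27648·(0.953600+0.925700))/(1+1145/27648) = 1771/2000 ≈ 0.885500
step 4 [4y] zero: DF = P = 4299/5000 ≈ 0.859800
step 5 [5y] bond c/1=9/100: DF=(311707/250000 − 9/100·(0.953600+0.925700+0.885500+0.859800))/(1+9/100) = 4223/5000 ≈ 0.844600
step 6 [6y] bond c/1=27/400: DF=(4712781/4000000 − 27/400·(0.953600+0.925700+0.885500+0.859800+0.844600))/(1+27/400) = 8211/10000 ≈ 0.821100
step 7 [7y] swap r/1=2157/60746: DF=(1 − 2157/60746·(0.953600+0.925700+0.885500+0.859800+0.844600+0.821100))/(1+2157/60746) = 7843/10000 ≈ 0.784300

1 1 596/625
2 2 9257/10000
3 3 1771/2000
4 4 4299/5000
5 5 4223/5000
6 6 8211/10000
7 7 7843/10000
DF(2y) = 9257/10000 ≈ 0.925700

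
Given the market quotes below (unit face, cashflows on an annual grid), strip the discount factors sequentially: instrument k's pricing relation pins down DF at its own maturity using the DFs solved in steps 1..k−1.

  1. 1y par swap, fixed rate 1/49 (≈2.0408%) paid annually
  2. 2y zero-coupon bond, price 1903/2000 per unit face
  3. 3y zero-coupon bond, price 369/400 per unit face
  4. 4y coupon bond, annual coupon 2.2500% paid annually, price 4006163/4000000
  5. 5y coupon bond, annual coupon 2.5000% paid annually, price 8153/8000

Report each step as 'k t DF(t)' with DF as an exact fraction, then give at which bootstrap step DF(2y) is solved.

1 1 49/50
2 2 1903/2000
3 3 369/400
4 4 9167/10000
5 5 9023/10000
DF(2y) is solved at step 2

step 1 [1y] swap r/1=1/49: DF=(1 − 1/49·(0))/(1+1/49) = 49/50 ≈ 0.980000
step 2 [2y] zero: DF = P = 1903/2000 ≈ 0.951500
step 3 [3y] zero: DF = P = 369/400 ≈ 0.922500
step 4 [4y] bond c/1=9/400: DF=(4006163/4000000 − 9/400·(0.980000+0.951500+0.922500))/(1+9/400) = 9167/10000 ≈ 0.916700
step 5 [5y] bond c/1=1/40: DF=(8153/8000 − 1/40·(0.980000+0.951500+0.922500+0.916700))/(1+1/40) = 9023/10000 ≈ 0.902300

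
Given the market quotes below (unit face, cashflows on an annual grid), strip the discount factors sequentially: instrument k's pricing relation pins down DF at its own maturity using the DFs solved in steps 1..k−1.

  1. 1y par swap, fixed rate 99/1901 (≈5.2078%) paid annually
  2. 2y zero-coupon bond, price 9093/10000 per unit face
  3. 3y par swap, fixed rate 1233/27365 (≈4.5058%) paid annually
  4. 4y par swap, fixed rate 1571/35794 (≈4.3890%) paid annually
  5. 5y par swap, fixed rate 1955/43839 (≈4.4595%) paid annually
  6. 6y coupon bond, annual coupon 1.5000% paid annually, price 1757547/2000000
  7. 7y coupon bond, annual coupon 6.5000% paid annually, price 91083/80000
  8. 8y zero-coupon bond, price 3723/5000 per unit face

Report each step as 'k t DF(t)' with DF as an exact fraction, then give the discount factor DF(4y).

step 1 [1y] swap r/1=99/1901: DF=(1 − 99/1901·(0))/(1+99/1901) = 1901/2000 ≈ 0.950500
step 2 [2y] zero: DF = P = 9093/10000 ≈ 0.909300
step 3 [3y] swap r/1=1233/27365: DF=(1 − 1233/27365·(0.950500+0.909300))/(1+1233/27365) = 8767/10000 ≈ 0.876700
step 4 [4y] swap r/1=1571/35794: DF=(1 − 1571/35794·(0.950500+0.909300+0.876700))/(1+1571/35794) = 8429/10000 ≈ 0.842900
step 5 [5y] swap r/1=1955/43839: DF=(1 − 1955/43839·(0.950500+0.909300+0.876700+0.842900))/(1+1955/43839) = 1609/2000 ≈ 0.804500
step 6 [6y] bond c/1=3/200: DF=(1757547/2000000 − 3/200·(0.950500+0.909300+0.876700+0.842900+0.804500))/(1+3/200) = 801/1000 ≈ 0.801000
step 7 [7y] bond c/1=13/200: DF=(91083/80000 − 13/200·(0.950500+0.909300+0.876700+0.842900+0.804500+0.801000))/(1+13/200) = 3763/5000 ≈ 0.752600
step 8 [8y] zero: DF = P = 3723/5000 ≈ 0.744600

1 1 1901/2000
2 2 9093/10000
3 3 8767/10000
4 4 8429/10000
5 5 1609/2000
6 6 801/1000
7 7 3763/5000
8 8 3723/5000
DF(4y) = 8429/10000 ≈ 0.842900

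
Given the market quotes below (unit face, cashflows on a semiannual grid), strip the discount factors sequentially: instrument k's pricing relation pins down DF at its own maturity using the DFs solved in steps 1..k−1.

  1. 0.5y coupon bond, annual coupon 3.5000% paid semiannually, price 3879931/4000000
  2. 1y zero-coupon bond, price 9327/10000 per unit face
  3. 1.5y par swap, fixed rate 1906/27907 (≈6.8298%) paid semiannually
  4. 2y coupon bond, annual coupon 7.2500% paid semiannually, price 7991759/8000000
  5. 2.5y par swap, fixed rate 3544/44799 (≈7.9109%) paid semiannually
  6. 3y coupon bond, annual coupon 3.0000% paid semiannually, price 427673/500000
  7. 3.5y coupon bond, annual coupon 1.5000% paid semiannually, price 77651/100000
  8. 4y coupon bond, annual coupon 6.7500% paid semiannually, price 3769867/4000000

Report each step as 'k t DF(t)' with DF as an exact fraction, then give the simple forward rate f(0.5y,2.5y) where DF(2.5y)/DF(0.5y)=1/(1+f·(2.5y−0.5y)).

step 1 [0.5y] bond c/2=7/400: DF=(3879931/4000000 − 7/400·(0))/(1+7/400) = 9533/10000 ≈ 0.953300
step 2 [1y] zero: DF = P = 9327/10000 ≈ 0.932700
step 3 [1.5y] swap r/2=953/27907: DF=(1 − 953/27907·(0.953300+0.932700))/(1+953/27907) = 9047/10000 ≈ 0.904700
step 4 [2y] bond c/2=29/800: DF=(7991759/8000000 − 29/800·(0.953300+0.932700+0.904700))/(1+29/800) = 1083/1250 ≈ 0.866400
step 5 [2.5y] swap r/2=1772/44799: DF=(1 − 1772/44799·(0.953300+0.932700+0.904700+0.866400))/(1+1772/44799) = 2057/2500 ≈ 0.822800
step 6 [3y] bond c/2=3/200: DF=(427673/500000 − 3/200·(0.953300+0.932700+0.904700+0.866400+0.822800))/(1+3/200) = 1553/2000 ≈ 0.776500
step 7 [3.5y] bond c/2=3/400: DF=(77651/100000 − 3/400·(0.953300+0.932700+0.904700+0.866400+0.822800+0.776500))/(1+3/400) = 1829/2500 ≈ 0.731600
step 8 [4y] bond c/2=27/800: DF=(3769867/4000000 − 27/800·(0.953300+0.932700+0.904700+0.866400+0.822800+0.776500+0.731600))/(1+27/800) = 3581/5000 ≈ 0.716200

1 1/2 9533/10000
2 1 9327/10000
3 3/2 9047/10000
4 2 1083/1250
5 5/2 2057/2500
6 3 1553/2000
7 7/2 1829/2500
8 4 3581/5000
f(0.5y,2.5y) = ((9533/10000)/(2057/2500) − 1)/(2) = 1305/16456 ≈ 7.9302%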